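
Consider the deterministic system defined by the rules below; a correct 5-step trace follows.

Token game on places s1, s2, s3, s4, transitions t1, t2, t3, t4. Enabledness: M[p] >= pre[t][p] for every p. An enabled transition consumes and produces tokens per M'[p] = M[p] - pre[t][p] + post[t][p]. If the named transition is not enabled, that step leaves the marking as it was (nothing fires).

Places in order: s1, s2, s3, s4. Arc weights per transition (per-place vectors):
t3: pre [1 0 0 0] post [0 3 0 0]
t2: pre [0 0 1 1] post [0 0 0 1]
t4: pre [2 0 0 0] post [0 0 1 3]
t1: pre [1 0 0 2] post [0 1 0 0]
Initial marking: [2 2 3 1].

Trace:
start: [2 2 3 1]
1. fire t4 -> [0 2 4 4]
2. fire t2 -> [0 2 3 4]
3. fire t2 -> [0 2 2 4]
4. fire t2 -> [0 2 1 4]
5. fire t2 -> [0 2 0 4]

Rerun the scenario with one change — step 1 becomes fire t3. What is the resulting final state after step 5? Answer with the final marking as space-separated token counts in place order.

1 5 0 1

(re-executing from step 1 with the substitution; state before step 1: [2 2 3 1])
1. fire t3 -> [1 5 3 1]
2. fire t2 -> [1 5 2 1]
3. fire t2 -> [1 5 1 1]
4. fire t2 -> [1 5 0 1]
5. fire t2 -> [1 5 0 1]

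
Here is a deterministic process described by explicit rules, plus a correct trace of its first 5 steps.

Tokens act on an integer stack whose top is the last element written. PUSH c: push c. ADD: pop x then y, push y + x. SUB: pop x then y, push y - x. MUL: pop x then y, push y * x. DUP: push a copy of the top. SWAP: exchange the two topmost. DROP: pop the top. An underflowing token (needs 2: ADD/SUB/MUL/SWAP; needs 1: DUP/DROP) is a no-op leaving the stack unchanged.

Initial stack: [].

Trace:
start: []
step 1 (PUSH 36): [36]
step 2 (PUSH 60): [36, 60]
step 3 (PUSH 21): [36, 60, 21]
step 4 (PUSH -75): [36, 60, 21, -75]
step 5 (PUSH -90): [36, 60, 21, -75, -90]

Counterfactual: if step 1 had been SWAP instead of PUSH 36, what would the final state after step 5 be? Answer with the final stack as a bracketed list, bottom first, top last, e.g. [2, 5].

(re-executing from step 1 with the substitution; state before step 1: [])
step 1 (SWAP): []
step 2 (PUSH 60): [60]
step 3 (PUSH 21): [60, 21]
step 4 (PUSH -75): [60, 21, -75]
step 5 (PUSH -90): [60, 21, -75, -90]

[60, 21, -75, -90]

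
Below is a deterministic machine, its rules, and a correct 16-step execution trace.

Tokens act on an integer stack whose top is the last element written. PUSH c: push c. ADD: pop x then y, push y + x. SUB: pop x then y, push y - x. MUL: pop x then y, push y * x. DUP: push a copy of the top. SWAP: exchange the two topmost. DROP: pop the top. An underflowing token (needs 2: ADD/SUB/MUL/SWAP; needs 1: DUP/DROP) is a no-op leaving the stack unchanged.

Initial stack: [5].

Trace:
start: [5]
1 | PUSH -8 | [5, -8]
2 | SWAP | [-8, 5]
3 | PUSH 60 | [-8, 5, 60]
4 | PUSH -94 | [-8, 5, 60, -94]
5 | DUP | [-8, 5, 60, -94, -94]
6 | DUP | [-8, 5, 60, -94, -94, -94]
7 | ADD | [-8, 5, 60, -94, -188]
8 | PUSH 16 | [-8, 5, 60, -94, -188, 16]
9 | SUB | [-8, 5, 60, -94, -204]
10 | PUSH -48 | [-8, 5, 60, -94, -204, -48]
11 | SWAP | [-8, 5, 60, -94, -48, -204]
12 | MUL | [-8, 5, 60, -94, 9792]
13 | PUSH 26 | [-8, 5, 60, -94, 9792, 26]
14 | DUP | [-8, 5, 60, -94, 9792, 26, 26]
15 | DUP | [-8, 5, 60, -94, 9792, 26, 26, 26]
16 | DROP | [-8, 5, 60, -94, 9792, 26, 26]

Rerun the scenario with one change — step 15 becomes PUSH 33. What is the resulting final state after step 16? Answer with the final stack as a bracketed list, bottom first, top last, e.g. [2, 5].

(re-executing from step 15 with the substitution; state before step 15: [-8, 5, 60, -94, 9792, 26, 26])
15 | PUSH 33 | [-8, 5, 60, -94, 9792, 26, 26, 33]
16 | DROP | [-8, 5, 60, -94, 9792, 26, 26]

[-8, 5, 60, -94, 9792, 26, 26]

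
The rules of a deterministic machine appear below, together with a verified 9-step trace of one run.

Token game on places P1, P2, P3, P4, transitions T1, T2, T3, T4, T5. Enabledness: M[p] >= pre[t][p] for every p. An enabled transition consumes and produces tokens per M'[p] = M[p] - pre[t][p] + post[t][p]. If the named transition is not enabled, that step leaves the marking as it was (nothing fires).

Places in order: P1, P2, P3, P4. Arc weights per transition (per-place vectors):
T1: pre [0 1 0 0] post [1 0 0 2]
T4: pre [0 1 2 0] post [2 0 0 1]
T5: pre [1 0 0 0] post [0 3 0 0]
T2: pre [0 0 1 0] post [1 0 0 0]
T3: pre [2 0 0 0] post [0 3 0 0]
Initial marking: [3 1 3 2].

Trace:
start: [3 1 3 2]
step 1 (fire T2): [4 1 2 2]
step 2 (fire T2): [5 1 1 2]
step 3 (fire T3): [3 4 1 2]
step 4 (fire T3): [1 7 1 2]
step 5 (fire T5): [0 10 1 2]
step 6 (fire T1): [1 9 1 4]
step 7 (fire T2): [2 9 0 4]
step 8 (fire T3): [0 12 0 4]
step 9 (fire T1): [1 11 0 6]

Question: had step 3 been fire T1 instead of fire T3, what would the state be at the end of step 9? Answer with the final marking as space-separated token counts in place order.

(re-executing from step 3 with the substitution; state before step 3: [5 1 1 2])
step 3 (fire T1): [6 0 1 4]
step 4 (fire T3): [4 3 1 4]
step 5 (fire T5): [3 6 1 4]
step 6 (fire T1): [4 5 1 6]
step 7 (fire T2): [5 5 0 6]
step 8 (fire T3): [3 8 0 6]
step 9 (fire T1): [4 7 0 8]

4 7 0 8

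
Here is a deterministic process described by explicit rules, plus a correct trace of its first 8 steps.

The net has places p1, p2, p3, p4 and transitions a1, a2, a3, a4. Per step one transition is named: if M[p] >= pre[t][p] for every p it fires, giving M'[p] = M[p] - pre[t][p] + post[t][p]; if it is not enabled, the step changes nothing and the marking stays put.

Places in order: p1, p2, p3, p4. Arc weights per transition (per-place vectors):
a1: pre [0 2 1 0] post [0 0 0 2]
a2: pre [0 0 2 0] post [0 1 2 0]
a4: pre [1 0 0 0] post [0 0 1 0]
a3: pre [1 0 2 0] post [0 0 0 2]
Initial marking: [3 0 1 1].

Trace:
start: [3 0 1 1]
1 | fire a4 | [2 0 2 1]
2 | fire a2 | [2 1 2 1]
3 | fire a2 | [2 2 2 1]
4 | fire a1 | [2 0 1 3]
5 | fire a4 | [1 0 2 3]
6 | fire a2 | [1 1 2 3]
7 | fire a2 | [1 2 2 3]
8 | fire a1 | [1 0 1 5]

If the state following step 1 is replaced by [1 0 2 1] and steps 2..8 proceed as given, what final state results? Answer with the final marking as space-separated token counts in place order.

0 0 1 5

state after step 1 := [1 0 2 1]
2 | fire a2 | [1 1 2 1]
3 | fire a2 | [1 2 2 1]
4 | fire a1 | [1 0 1 3]
5 | fire a4 | [0 0 2 3]
6 | fire a2 | [0 1 2 3]
7 | fire a2 | [0 2 2 3]
8 | fire a1 | [0 0 1 5]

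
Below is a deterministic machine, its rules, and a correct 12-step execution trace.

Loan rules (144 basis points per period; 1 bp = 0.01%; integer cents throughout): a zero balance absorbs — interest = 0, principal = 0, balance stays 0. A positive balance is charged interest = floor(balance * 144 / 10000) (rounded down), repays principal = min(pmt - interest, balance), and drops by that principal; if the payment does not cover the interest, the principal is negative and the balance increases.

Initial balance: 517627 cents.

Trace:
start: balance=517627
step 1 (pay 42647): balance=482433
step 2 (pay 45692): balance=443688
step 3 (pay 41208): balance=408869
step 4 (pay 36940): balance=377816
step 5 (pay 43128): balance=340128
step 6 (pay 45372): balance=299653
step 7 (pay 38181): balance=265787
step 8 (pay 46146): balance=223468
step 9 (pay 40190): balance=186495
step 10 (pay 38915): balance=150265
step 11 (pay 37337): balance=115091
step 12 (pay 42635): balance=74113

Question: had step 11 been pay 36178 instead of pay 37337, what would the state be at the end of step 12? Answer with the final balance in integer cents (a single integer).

(re-executing from step 11 with the substitution; state before step 11: balance=150265)
step 11 (pay 36178): balance=116250
step 12 (pay 42635): balance=75289

75289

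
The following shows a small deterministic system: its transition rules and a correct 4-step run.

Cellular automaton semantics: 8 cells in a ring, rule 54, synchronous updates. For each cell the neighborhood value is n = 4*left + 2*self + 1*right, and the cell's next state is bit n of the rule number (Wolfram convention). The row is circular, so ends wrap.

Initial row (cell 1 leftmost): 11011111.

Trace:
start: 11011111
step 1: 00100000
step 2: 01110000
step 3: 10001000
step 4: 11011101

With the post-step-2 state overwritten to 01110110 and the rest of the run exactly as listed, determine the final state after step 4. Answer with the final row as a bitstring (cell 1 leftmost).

state after step 2 := 01110110
step 3: 10001001
step 4: 01011110

01011110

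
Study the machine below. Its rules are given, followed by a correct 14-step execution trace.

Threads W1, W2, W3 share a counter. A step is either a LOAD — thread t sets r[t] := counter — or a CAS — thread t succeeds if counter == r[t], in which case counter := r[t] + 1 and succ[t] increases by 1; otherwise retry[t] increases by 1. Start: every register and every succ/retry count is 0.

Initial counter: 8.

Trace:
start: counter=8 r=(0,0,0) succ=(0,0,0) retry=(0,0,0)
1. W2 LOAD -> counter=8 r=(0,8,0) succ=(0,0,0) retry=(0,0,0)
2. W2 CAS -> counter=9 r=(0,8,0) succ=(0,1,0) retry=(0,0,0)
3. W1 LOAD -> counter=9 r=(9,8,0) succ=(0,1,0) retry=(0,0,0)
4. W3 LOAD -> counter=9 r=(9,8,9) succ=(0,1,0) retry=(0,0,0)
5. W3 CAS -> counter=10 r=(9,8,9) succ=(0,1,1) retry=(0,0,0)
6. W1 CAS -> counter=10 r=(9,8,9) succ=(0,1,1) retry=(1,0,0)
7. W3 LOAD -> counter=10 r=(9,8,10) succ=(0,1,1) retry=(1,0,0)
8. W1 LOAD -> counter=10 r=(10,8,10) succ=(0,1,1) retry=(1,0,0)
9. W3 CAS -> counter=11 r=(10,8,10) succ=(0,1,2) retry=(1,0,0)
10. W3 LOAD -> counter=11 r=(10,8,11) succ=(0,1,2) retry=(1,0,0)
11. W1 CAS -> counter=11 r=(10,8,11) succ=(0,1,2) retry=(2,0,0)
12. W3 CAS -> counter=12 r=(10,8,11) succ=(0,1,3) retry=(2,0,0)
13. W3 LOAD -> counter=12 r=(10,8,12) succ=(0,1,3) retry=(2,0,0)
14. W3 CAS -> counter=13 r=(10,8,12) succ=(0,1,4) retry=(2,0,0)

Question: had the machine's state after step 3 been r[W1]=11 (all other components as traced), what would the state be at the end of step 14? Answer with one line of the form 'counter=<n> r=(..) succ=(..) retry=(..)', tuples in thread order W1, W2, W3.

state after step 3 := counter=9 r=(11,8,0) succ=(0,1,0) retry=(0,0,0)
4. W3 LOAD -> counter=9 r=(11,8,9) succ=(0,1,0) retry=(0,0,0)
5. W3 CAS -> counter=10 r=(11,8,9) succ=(0,1,1) retry=(0,0,0)
6. W1 CAS -> counter=10 r=(11,8,9) succ=(0,1,1) retry=(1,0,0)
7. W3 LOAD -> counter=10 r=(11,8,10) succ=(0,1,1) retry=(1,0,0)
8. W1 LOAD -> counter=10 r=(10,8,10) succ=(0,1,1) retry=(1,0,0)
9. W3 CAS -> counter=11 r=(10,8,10) succ=(0,1,2) retry=(1,0,0)
10. W3 LOAD -> counter=11 r=(10,8,11) succ=(0,1,2) retry=(1,0,0)
11. W1 CAS -> counter=11 r=(10,8,11) succ=(0,1,2) retry=(2,0,0)
12. W3 CAS -> counter=12 r=(10,8,11) succ=(0,1,3) retry=(2,0,0)
13. W3 LOAD -> counter=12 r=(10,8,12) succ=(0,1,3) retry=(2,0,0)
14. W3 CAS -> counter=13 r=(10,8,12) succ=(0,1,4) retry=(2,0,0)

counter=13 r=(10,8,12) succ=(0,1,4) retry=(2,0,0)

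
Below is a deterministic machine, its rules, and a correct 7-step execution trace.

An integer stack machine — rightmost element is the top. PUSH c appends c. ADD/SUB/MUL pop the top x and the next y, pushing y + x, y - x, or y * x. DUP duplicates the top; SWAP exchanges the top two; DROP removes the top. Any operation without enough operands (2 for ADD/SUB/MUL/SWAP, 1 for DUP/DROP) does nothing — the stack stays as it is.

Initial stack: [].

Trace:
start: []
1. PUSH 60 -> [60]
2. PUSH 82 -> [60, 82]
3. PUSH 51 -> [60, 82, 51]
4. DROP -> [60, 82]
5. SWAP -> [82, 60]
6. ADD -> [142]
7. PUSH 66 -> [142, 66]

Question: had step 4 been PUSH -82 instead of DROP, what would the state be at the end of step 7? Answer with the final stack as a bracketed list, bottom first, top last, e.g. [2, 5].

(re-executing from step 4 with the substitution; state before step 4: [60, 82, 51])
4. PUSH -82 -> [60, 82, 51, -82]
5. SWAP -> [60, 82, -82, 51]
6. ADD -> [60, 82, -31]
7. PUSH 66 -> [60, 82, -31, 66]

[60, 82, -31, 66]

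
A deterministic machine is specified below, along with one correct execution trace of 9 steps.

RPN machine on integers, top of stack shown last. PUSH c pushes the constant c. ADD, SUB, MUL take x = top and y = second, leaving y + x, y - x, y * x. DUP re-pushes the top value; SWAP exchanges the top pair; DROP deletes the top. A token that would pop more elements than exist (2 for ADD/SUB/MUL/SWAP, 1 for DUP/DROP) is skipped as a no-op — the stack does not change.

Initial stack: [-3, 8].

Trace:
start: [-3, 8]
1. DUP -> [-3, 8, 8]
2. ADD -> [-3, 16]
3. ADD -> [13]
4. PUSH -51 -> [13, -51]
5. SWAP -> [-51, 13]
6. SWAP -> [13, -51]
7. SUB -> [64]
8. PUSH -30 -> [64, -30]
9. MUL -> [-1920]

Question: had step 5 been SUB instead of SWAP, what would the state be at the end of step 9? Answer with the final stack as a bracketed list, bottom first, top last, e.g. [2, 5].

(re-executing from step 5 with the substitution; state before step 5: [13, -51])
5. SUB -> [64]
6. SWAP -> [64]
7. SUB -> [64]
8. PUSH -30 -> [64, -30]
9. MUL -> [-1920]

[-1920]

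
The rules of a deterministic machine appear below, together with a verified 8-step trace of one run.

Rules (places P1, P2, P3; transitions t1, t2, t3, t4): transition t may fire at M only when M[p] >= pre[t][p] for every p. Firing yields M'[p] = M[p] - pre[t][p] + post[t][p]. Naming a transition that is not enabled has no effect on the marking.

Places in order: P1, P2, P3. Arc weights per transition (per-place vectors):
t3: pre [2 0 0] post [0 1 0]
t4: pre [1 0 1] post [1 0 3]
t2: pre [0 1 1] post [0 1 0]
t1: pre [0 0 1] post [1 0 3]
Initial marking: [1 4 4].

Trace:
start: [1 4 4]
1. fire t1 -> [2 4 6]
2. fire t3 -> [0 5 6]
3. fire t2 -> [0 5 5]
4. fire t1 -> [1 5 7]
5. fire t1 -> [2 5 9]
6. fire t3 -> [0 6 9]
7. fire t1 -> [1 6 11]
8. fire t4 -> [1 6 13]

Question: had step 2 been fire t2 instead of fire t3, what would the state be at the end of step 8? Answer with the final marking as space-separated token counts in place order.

(re-executing from step 2 with the substitution; state before step 2: [2 4 6])
2. fire t2 -> [2 4 5]
3. fire t2 -> [2 4 4]
4. fire t1 -> [3 4 6]
5. fire t1 -> [4 4 8]
6. fire t3 -> [2 5 8]
7. fire t1 -> [3 5 10]
8. fire t4 -> [3 5 12]

3 5 12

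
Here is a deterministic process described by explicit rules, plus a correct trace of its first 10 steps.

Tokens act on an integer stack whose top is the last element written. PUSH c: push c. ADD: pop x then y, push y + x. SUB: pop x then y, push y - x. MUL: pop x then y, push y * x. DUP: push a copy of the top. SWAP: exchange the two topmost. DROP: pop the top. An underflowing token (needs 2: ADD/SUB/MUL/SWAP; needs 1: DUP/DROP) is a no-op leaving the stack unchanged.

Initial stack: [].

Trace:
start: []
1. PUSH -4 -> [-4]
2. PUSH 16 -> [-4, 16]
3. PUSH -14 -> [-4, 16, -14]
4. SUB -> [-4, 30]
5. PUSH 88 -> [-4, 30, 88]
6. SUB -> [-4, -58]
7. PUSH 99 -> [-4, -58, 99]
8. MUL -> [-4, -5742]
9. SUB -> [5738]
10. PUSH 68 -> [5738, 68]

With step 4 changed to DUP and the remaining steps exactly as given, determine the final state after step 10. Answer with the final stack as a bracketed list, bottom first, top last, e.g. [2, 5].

(re-executing from step 4 with the substitution; state before step 4: [-4, 16, -14])
4. DUP -> [-4, 16, -14, -14]
5. PUSH 88 -> [-4, 16, -14, -14, 88]
6. SUB -> [-4, 16, -14, -102]
7. PUSH 99 -> [-4, 16, -14, -102, 99]
8. MUL -> [-4, 16, -14, -10098]
9. SUB -> [-4, 16, 10084]
10. PUSH 68 -> [-4, 16, 10084, 68]

[-4, 16, 10084, 68]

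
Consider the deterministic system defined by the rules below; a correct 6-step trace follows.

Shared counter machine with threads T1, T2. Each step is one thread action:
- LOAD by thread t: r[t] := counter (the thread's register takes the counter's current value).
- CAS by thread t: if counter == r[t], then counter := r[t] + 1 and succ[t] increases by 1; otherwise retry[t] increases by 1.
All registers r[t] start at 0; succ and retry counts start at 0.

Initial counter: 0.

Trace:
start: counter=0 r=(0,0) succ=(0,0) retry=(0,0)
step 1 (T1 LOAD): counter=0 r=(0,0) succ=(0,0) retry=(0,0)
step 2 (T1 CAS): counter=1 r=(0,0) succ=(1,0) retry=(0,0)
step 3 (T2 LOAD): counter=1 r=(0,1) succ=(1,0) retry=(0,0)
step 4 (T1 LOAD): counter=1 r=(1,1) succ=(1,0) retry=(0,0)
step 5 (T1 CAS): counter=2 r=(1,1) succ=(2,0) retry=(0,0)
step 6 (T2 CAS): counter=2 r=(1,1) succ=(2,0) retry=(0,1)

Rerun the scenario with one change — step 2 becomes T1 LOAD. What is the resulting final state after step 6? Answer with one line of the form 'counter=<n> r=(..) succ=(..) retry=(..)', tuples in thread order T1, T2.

counter=1 r=(0,0) succ=(1,0) retry=(0,1)

(re-executing from step 2 with the substitution; state before step 2: counter=0 r=(0,0) succ=(0,0) retry=(0,0))
step 2 (T1 LOAD): counter=0 r=(0,0) succ=(0,0) retry=(0,0)
step 3 (T2 LOAD): counter=0 r=(0,0) succ=(0,0) retry=(0,0)
step 4 (T1 LOAD): counter=0 r=(0,0) succ=(0,0) retry=(0,0)
step 5 (T1 CAS): counter=1 r=(0,0) succ=(1,0) retry=(0,0)
step 6 (T2 CAS): counter=1 r=(0,0) succ=(1,0) retry=(0,1)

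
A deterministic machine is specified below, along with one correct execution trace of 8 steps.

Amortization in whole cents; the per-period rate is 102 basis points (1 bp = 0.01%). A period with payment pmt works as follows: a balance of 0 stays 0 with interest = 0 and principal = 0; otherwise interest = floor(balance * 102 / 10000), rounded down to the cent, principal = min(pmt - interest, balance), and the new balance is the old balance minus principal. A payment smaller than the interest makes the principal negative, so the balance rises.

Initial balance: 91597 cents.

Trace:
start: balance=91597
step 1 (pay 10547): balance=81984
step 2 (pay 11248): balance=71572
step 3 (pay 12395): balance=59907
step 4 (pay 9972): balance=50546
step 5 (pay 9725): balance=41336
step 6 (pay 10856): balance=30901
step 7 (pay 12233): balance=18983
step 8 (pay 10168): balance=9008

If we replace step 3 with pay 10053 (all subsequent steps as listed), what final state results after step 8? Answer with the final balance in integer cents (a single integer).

(re-executing from step 3 with the substitution; state before step 3: balance=71572)
step 3 (pay 10053): balance=62249
step 4 (pay 9972): balance=52911
step 5 (pay 9725): balance=43725
step 6 (pay 10856): balance=33314
step 7 (pay 12233): balance=21420
step 8 (pay 10168): balance=11470

11470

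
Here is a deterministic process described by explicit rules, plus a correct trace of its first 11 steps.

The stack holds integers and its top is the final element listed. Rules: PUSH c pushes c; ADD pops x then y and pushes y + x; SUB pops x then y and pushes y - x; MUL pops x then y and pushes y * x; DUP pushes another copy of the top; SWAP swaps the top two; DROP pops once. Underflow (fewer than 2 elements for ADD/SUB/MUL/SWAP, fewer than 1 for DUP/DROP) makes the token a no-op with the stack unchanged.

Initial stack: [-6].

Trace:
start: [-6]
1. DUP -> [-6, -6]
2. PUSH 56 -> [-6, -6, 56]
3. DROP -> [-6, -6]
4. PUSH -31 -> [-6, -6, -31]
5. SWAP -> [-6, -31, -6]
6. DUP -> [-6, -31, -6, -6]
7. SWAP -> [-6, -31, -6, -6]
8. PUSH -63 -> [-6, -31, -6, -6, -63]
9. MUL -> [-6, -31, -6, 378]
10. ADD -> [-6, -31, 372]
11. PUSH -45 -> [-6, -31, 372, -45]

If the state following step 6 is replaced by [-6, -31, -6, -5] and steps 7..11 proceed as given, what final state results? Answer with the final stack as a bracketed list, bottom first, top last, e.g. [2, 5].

[-6, -31, 373, -45]

state after step 6 := [-6, -31, -6, -5]
7. SWAP -> [-6, -31, -5, -6]
8. PUSH -63 -> [-6, -31, -5, -6, -63]
9. MUL -> [-6, -31, -5, 378]
10. ADD -> [-6, -31, 373]
11. PUSH -45 -> [-6, -31, 373, -45]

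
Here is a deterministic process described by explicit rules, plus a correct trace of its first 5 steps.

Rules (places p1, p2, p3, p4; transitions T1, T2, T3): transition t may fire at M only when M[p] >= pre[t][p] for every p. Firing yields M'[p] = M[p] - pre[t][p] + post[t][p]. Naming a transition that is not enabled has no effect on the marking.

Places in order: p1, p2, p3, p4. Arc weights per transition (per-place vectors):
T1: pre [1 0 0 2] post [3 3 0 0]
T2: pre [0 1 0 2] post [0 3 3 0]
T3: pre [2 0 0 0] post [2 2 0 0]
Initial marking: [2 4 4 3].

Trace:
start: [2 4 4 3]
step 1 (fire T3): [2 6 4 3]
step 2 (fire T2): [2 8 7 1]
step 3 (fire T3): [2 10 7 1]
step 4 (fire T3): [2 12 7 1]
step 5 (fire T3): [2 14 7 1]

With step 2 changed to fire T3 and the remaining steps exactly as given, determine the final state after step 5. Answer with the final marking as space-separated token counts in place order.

2 14 4 3

(re-executing from step 2 with the substitution; state before step 2: [2 6 4 3])
step 2 (fire T3): [2 8 4 3]
step 3 (fire T3): [2 10 4 3]
step 4 (fire T3): [2 12 4 3]
step 5 (fire T3): [2 14 4 3]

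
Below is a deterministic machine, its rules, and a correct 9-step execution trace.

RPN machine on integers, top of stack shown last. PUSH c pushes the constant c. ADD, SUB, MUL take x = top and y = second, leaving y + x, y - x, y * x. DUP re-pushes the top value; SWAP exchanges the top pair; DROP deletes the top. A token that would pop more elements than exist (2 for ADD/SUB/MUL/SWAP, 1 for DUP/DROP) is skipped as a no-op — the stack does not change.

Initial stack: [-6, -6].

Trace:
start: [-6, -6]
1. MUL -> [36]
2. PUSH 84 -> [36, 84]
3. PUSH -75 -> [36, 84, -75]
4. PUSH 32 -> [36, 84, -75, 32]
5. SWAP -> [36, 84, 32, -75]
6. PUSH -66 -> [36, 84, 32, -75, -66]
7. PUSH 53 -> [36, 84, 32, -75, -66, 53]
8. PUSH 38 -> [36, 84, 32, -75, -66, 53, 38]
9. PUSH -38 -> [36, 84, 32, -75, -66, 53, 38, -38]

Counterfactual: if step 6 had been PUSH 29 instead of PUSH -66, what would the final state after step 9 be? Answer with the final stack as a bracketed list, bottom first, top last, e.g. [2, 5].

(re-executing from step 6 with the substitution; state before step 6: [36, 84, 32, -75])
6. PUSH 29 -> [36, 84, 32, -75, 29]
7. PUSH 53 -> [36, 84, 32, -75, 29, 53]
8. PUSH 38 -> [36, 84, 32, -75, 29, 53, 38]
9. PUSH -38 -> [36, 84, 32, -75, 29, 53, 38, -38]

[36, 84, 32, -75, 29, 53, 38, -38]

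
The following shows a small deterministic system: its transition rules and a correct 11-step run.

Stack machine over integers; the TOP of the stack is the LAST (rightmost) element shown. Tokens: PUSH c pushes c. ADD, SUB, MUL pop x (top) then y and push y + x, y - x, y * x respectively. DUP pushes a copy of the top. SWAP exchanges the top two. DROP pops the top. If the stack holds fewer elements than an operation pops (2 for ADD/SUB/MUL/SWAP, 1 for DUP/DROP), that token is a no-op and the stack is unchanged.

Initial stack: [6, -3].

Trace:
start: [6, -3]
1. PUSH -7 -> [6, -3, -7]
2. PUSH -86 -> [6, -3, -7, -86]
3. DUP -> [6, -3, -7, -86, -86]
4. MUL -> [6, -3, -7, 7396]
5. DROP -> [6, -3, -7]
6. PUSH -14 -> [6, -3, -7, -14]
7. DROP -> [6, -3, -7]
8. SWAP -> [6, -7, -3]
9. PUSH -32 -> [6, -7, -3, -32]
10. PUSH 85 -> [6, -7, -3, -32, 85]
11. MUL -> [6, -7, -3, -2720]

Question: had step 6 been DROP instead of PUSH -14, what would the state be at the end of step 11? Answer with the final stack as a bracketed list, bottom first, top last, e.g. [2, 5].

(re-executing from step 6 with the substitution; state before step 6: [6, -3, -7])
6. DROP -> [6, -3]
7. DROP -> [6]
8. SWAP -> [6]
9. PUSH -32 -> [6, -32]
10. PUSH 85 -> [6, -32, 85]
11. MUL -> [6, -2720]

[6, -2720]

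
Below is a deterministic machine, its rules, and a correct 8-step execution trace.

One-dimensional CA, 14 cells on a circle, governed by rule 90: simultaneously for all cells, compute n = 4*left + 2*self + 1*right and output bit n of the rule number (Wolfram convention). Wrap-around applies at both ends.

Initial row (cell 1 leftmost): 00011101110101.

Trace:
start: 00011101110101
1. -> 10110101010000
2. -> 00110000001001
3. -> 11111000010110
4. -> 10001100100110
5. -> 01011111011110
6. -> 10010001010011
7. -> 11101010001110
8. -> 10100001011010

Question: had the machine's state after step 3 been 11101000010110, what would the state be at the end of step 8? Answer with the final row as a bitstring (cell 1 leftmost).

state after step 3 := 11101000010110
4. -> 10100100100110
5. -> 00011011011110
6. -> 00111011010011
7. -> 11101011001111
8. -> 00100011111000

00100011111000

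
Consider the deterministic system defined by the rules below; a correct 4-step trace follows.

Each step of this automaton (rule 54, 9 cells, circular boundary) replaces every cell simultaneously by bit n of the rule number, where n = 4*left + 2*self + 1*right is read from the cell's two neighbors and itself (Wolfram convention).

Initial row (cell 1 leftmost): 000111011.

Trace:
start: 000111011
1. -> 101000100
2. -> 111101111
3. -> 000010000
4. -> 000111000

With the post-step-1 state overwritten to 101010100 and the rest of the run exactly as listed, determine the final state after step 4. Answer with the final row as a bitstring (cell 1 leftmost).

000000000

state after step 1 := 101010100
2. -> 111111111
3. -> 000000000
4. -> 000000000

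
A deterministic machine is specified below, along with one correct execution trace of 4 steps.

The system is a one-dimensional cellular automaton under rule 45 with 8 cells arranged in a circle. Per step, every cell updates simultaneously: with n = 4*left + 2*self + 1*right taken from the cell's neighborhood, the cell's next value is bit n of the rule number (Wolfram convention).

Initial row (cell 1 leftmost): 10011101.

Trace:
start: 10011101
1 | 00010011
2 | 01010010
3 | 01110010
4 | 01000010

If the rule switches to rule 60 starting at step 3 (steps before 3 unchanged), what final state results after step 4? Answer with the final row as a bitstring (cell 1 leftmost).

(re-executing steps 3..4 under rule 60; state before step 3: 01010010)
3 | 01111011
4 | 11000110

11000110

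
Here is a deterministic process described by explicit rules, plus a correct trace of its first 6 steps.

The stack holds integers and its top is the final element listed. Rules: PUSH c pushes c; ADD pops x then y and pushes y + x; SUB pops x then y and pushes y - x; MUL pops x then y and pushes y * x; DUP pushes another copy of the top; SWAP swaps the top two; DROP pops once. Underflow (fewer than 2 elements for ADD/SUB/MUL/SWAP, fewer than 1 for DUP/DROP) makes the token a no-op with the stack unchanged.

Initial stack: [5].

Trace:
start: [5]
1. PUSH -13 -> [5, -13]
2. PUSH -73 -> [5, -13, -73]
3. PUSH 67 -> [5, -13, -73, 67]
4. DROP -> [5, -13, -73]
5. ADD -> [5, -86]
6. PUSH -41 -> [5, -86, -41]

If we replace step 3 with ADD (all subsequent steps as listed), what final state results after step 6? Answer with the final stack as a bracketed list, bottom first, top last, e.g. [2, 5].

(re-executing from step 3 with the substitution; state before step 3: [5, -13, -73])
3. ADD -> [5, -86]
4. DROP -> [5]
5. ADD -> [5]
6. PUSH -41 -> [5, -41]

[5, -41]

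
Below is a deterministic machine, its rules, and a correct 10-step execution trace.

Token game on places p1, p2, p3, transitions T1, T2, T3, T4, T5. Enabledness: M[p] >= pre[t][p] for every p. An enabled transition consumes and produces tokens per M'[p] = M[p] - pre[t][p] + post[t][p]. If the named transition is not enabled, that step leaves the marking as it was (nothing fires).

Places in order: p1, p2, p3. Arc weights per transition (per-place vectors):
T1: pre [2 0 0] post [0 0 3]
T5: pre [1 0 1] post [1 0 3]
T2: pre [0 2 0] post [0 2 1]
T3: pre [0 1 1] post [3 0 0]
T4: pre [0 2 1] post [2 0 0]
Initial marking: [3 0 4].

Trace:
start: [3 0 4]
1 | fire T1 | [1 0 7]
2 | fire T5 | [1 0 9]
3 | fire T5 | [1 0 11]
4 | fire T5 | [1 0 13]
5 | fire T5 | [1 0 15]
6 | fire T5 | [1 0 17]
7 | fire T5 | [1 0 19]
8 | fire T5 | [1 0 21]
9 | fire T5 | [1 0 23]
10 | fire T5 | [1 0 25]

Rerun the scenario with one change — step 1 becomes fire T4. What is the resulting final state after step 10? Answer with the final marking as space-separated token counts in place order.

3 0 22

(re-executing from step 1 with the substitution; state before step 1: [3 0 4])
1 | fire T4 | [3 0 4]
2 | fire T5 | [3 0 6]
3 | fire T5 | [3 0 8]
4 | fire T5 | [3 0 10]
5 | fire T5 | [3 0 12]
6 | fire T5 | [3 0 14]
7 | fire T5 | [3 0 16]
8 | fire T5 | [3 0 18]
9 | fire T5 | [3 0 20]
10 | fire T5 | [3 0 22]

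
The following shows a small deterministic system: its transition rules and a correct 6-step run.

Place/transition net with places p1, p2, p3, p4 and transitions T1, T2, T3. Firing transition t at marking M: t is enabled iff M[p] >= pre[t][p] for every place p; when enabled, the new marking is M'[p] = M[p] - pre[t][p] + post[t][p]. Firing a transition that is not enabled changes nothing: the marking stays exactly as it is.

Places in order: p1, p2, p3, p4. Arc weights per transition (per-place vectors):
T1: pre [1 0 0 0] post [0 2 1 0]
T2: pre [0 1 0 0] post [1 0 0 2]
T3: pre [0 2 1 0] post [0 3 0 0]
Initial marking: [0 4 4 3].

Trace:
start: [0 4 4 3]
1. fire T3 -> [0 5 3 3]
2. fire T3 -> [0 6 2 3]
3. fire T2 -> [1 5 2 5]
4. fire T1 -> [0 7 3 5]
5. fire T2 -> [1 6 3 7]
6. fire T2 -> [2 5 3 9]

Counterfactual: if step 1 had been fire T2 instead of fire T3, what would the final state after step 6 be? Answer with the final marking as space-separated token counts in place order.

(re-executing from step 1 with the substitution; state before step 1: [0 4 4 3])
1. fire T2 -> [1 3 4 5]
2. fire T3 -> [1 4 3 5]
3. fire T2 -> [2 3 3 7]
4. fire T1 -> [1 5 4 7]
5. fire T2 -> [2 4 4 9]
6. fire T2 -> [3 3 4 11]

3 3 4 11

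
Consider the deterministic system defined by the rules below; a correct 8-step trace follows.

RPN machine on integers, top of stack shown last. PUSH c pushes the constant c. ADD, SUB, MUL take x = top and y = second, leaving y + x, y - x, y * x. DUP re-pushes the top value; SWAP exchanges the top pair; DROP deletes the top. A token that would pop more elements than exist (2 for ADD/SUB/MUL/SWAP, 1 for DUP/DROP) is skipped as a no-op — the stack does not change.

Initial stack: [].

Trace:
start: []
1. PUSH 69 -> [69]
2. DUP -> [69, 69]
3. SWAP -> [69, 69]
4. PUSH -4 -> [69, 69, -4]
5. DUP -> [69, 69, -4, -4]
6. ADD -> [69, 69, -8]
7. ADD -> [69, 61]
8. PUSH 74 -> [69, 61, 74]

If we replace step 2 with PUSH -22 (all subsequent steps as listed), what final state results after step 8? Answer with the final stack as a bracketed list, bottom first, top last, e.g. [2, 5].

[-22, 61, 74]

(re-executing from step 2 with the substitution; state before step 2: [69])
2. PUSH -22 -> [69, -22]
3. SWAP -> [-22, 69]
4. PUSH -4 -> [-22, 69, -4]
5. DUP -> [-22, 69, -4, -4]
6. ADD -> [-22, 69, -8]
7. ADD -> [-22, 61]
8. PUSH 74 -> [-22, 61, 74]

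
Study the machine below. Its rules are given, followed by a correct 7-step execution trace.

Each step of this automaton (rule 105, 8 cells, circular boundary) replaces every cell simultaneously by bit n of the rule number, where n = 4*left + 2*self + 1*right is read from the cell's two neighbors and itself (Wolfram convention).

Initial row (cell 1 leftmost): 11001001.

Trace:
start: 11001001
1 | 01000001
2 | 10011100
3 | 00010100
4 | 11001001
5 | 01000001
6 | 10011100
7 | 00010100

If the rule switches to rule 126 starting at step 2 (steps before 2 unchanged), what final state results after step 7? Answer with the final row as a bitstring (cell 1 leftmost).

11110111

(re-executing steps 2..7 under rule 126; state before step 2: 01000001)
2 | 11100011
3 | 00110110
4 | 01111111
5 | 11000001
6 | 01100011
7 | 11110111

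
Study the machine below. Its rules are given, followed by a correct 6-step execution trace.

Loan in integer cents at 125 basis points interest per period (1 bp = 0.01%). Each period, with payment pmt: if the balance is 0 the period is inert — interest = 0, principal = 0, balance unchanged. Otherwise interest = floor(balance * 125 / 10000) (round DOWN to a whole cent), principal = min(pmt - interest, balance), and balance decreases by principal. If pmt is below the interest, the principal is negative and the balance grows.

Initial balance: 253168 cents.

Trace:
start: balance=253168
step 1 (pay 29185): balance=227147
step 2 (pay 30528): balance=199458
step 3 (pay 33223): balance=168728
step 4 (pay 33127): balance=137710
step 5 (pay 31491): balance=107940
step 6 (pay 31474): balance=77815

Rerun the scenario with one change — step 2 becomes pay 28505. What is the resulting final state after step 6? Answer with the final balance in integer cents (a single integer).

(re-executing from step 2 with the substitution; state before step 2: balance=227147)
step 2 (pay 28505): balance=201481
step 3 (pay 33223): balance=170776
step 4 (pay 33127): balance=139783
step 5 (pay 31491): balance=110039
step 6 (pay 31474): balance=79940

79940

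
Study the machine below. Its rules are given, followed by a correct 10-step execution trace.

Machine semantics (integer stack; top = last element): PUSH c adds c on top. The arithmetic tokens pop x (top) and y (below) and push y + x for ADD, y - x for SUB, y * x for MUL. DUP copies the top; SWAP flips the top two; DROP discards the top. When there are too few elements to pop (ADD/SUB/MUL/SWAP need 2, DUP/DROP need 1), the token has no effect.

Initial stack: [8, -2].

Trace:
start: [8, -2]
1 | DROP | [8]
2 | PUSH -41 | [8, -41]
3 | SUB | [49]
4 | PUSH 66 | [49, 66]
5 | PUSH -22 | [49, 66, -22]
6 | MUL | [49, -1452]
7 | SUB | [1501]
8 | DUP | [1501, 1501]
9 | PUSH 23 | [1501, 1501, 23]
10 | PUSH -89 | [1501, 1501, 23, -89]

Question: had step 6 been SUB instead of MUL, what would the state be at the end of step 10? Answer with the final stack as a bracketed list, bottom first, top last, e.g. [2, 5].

(re-executing from step 6 with the substitution; state before step 6: [49, 66, -22])
6 | SUB | [49, 88]
7 | SUB | [-39]
8 | DUP | [-39, -39]
9 | PUSH 23 | [-39, -39, 23]
10 | PUSH -89 | [-39, -39, 23, -89]

[-39, -39, 23, -89]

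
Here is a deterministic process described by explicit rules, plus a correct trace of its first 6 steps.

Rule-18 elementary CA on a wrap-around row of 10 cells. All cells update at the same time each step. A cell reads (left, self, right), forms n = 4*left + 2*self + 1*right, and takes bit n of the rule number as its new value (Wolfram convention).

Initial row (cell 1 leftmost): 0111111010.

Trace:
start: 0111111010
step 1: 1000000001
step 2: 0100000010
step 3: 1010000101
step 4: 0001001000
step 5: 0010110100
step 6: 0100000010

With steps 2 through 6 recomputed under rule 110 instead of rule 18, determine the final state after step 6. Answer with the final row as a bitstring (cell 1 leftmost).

1000111001

(re-executing steps 2..6 under rule 110; state before step 2: 1000000001)
step 2: 1000000011
step 3: 1000000110
step 4: 1000001111
step 5: 1000011000
step 6: 1000111001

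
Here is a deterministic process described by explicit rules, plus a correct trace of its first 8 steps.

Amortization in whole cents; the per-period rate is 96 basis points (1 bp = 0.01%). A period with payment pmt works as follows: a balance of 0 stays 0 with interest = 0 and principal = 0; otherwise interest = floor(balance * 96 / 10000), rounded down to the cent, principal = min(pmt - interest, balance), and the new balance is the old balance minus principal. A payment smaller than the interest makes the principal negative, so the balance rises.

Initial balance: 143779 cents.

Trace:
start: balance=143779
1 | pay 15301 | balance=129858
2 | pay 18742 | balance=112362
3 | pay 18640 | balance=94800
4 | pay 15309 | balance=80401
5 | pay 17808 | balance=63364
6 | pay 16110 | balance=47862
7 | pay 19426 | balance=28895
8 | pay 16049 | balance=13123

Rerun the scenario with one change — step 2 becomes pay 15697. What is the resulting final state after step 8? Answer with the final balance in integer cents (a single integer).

16347

(re-executing from step 2 with the substitution; state before step 2: balance=129858)
2 | pay 15697 | balance=115407
3 | pay 18640 | balance=97874
4 | pay 15309 | balance=83504
5 | pay 17808 | balance=66497
6 | pay 16110 | balance=51025
7 | pay 19426 | balance=32088
8 | pay 16049 | balance=16347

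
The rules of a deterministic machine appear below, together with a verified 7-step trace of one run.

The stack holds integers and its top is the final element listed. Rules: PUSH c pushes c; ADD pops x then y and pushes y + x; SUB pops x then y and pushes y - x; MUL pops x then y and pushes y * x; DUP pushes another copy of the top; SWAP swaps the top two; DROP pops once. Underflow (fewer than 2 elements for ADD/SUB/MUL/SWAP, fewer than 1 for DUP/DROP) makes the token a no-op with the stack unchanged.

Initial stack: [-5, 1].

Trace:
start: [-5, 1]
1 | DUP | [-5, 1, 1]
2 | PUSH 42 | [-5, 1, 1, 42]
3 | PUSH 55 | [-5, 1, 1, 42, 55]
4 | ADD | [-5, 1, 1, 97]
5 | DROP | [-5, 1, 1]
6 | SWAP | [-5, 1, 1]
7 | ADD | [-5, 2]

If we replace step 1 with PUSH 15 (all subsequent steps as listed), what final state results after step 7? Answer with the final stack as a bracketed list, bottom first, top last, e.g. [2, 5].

[-5, 16]

(re-executing from step 1 with the substitution; state before step 1: [-5, 1])
1 | PUSH 15 | [-5, 1, 15]
2 | PUSH 42 | [-5, 1, 15, 42]
3 | PUSH 55 | [-5, 1, 15, 42, 55]
4 | ADD | [-5, 1, 15, 97]
5 | DROP | [-5, 1, 15]
6 | SWAP | [-5, 15, 1]
7 | ADD | [-5, 16]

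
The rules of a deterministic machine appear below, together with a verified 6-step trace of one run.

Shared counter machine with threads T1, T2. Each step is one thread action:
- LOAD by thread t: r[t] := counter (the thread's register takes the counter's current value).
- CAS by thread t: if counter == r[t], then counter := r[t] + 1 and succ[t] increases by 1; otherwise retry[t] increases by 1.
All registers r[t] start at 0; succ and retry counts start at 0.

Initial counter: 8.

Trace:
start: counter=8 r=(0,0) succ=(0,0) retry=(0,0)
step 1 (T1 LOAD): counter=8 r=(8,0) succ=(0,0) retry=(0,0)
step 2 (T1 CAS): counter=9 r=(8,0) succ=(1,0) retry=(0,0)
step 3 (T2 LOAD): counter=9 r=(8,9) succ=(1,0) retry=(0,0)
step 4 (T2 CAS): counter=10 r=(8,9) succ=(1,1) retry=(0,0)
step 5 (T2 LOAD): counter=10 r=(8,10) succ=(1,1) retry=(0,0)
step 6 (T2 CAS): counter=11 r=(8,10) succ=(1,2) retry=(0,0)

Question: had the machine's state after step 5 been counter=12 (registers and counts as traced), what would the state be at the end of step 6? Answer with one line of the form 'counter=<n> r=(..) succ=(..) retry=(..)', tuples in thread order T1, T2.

counter=12 r=(8,10) succ=(1,1) retry=(0,1)

state after step 5 := counter=12 r=(8,10) succ=(1,1) retry=(0,0)
step 6 (T2 CAS): counter=12 r=(8,10) succ=(1,1) retry=(0,1)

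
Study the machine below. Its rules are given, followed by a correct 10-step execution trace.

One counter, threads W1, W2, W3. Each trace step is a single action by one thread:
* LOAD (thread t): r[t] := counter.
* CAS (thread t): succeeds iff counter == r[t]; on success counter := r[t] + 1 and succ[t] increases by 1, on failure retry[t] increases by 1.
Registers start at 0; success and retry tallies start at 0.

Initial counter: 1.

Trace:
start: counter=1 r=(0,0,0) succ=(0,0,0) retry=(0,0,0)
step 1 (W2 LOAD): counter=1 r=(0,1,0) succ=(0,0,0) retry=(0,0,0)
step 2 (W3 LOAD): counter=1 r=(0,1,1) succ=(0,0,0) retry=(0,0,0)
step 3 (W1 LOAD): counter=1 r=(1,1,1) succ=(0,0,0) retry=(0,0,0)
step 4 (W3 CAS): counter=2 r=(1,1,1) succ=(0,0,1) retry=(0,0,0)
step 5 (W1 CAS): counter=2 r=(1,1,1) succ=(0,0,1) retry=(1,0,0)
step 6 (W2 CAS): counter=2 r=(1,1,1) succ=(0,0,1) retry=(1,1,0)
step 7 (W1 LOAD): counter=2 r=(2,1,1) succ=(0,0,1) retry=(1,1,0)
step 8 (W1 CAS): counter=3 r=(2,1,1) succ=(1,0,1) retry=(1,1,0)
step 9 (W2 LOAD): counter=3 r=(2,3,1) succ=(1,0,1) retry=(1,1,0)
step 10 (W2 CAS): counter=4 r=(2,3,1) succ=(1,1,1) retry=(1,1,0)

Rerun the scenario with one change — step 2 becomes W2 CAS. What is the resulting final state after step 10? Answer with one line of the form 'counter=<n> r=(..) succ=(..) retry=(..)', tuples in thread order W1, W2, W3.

counter=5 r=(3,4,0) succ=(2,2,0) retry=(0,1,1)

(re-executing from step 2 with the substitution; state before step 2: counter=1 r=(0,1,0) succ=(0,0,0) retry=(0,0,0))
step 2 (W2 CAS): counter=2 r=(0,1,0) succ=(0,1,0) retry=(0,0,0)
step 3 (W1 LOAD): counter=2 r=(2,1,0) succ=(0,1,0) retry=(0,0,0)
step 4 (W3 CAS): counter=2 r=(2,1,0) succ=(0,1,0) retry=(0,0,1)
step 5 (W1 CAS): counter=3 r=(2,1,0) succ=(1,1,0) retry=(0,0,1)
step 6 (W2 CAS): counter=3 r=(2,1,0) succ=(1,1,0) retry=(0,1,1)
step 7 (W1 LOAD): counter=3 r=(3,1,0) succ=(1,1,0) retry=(0,1,1)
step 8 (W1 CAS): counter=4 r=(3,1,0) succ=(2,1,0) retry=(0,1,1)
step 9 (W2 LOAD): counter=4 r=(3,4,0) succ=(2,1,0) retry=(0,1,1)
step 10 (W2 CAS): counter=5 r=(3,4,0) succ=(2,2,0) retry=(0,1,1)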